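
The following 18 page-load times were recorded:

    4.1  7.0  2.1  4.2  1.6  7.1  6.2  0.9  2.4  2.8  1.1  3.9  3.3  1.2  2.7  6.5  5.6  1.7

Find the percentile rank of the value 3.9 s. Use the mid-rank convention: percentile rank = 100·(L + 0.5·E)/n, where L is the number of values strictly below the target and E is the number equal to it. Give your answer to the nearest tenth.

58.3

Sorted: 0.9, 1.1, 1.2, 1.6, 1.7, 2.1, 2.4, 2.7, 2.8, 3.3, 3.9, 4.1, 4.2, 5.6, 6.2, 6.5, 7.0, 7.1.
Count below 3.9: L = 10; count equal: E = 1; n = 18.
Percentile rank = 100·(10 + 0.5·1)/18 = 100·10.5/18 = 58.33.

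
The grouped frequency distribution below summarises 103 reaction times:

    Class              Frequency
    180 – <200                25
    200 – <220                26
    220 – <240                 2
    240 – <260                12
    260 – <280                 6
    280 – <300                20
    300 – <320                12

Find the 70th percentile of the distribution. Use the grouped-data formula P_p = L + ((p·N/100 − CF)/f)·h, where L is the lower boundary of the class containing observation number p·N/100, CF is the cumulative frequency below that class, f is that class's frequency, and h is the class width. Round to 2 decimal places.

281.10

N = 103; target position k = 70/100 · 103 = 72.1.
Cumulative frequencies: 25, 51, 53, 65, 71, 91, 103.
Observation 72.1 falls in the class 280 – <300.
L = 280, CF = 71, f = 20, h = 20.
P70 = 280 + ((72.1 − 71)/20)·20 = 280 + 1.1 = 281.1.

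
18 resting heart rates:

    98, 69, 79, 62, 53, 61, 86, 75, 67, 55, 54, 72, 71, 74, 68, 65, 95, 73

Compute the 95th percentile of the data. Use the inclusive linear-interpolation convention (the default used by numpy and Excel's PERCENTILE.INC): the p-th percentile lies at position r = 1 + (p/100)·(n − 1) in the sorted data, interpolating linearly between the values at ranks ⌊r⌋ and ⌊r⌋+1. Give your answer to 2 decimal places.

95.45

Sorted: 53, 54, 55, 61, 62, 65, 67, 68, 69, 71, 72, 73, 74, 75, 79, 86, 95, 98.
n = 18.
r = 1 + (95/100)·(18 − 1) = 1 + 16.15 = 17.15.
Rank 17 is 95 and rank 18 is 98.
Interpolate: 95 + 0.15·(98 − 95) = 95 + 0.15·3 = 95.45.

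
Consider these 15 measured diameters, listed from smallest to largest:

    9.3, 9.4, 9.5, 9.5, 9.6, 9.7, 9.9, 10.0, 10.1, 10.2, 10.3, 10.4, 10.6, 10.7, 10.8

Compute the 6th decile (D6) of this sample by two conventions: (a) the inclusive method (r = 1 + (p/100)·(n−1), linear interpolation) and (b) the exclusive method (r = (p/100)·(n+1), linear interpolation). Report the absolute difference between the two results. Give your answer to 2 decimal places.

n = 15.
(a) r = 9.4; between ranks 9 (10.1) and 10 (10.2): 10.14.
(b) r = 9.6; between ranks 9 (10.1) and 10 (10.2): 10.16.
|10.14 − 10.16| = 0.02.

0.02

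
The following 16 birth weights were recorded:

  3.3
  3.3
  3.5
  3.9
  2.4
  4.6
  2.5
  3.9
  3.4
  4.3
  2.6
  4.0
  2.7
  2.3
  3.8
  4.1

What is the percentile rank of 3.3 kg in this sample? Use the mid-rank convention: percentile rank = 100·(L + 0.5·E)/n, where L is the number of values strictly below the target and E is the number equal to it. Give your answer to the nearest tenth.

Sorted: 2.3, 2.4, 2.5, 2.6, 2.7, 3.3, 3.3, 3.4, 3.5, 3.8, 3.9, 3.9, 4.0, 4.1, 4.3, 4.6.
Count below 3.3: L = 5; count equal: E = 2; n = 16.
Percentile rank = 100·(5 + 0.5·2)/16 = 100·6/16 = 37.5.

37.5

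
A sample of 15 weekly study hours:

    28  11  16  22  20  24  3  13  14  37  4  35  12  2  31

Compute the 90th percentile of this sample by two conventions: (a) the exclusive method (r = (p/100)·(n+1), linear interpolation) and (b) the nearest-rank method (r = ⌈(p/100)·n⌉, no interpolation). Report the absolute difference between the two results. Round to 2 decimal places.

Sorted: 2, 3, 4, 11, 12, 13, 14, 16, 20, 22, 24, 28, 31, 35, 37.
n = 15.
(a) r = 14.4; between ranks 14 (35) and 15 (37): 35.8.
(b) the nearest-rank method: rank 14 → 35.
|35.8 − 35| = 0.8.

0.80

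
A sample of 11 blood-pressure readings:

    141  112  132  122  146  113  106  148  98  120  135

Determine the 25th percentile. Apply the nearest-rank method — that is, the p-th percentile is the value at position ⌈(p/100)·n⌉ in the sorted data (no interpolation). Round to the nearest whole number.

112

Sorted: 98, 106, 112, 113, 120, 122, 132, 135, 141, 146, 148.
n = 11.
Position = ⌈25/100 · 11⌉ = ⌈2.75⌉ = 3.
The value at rank 3 is 112.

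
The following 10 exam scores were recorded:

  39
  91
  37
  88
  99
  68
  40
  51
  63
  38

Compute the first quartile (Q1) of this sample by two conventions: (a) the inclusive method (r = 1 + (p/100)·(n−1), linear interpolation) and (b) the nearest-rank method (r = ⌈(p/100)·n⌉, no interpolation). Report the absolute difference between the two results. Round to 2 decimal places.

Sorted: 37, 38, 39, 40, 51, 63, 68, 88, 91, 99.
n = 10.
(a) r = 3.25; between ranks 3 (39) and 4 (40): 39.25.
(b) the nearest-rank method: rank 3 → 39.
|39.25 − 39| = 0.25.

0.25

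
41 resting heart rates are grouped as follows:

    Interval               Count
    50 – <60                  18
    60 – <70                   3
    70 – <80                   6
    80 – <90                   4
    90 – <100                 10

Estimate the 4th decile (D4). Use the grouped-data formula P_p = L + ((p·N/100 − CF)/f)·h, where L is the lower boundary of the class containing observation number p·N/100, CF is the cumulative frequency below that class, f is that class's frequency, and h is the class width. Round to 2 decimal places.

59.11

N = 41; target position k = 40/100 · 41 = 16.4.
Cumulative frequencies: 18, 21, 27, 31, 41.
Observation 16.4 falls in the class 50 – <60.
L = 50, CF = 0, f = 18, h = 10.
P40 = 50 + ((16.4 − 0)/18)·10 = 50 + 9.11111 = 59.1111.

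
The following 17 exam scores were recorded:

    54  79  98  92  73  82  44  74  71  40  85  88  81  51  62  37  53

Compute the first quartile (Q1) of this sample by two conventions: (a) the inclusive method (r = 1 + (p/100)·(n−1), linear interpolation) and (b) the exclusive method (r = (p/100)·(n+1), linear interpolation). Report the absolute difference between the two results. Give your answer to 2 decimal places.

1.00

Sorted: 37, 40, 44, 51, 53, 54, 62, 71, 73, 74, 79, 81, 82, 85, 88, 92, 98.
n = 17.
(a) r = 5 → value at rank 5 = 53.
(b) r = 4.5; between ranks 4 (51) and 5 (53): 52.
|53 − 52| = 1.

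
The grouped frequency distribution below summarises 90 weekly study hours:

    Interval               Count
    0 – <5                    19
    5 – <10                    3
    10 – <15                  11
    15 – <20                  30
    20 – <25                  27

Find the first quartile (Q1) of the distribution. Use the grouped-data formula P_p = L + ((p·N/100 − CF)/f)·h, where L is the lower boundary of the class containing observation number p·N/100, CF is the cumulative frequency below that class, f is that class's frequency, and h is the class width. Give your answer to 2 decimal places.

10.23

N = 90; target position k = 25/100 · 90 = 22.5.
Cumulative frequencies: 19, 22, 33, 63, 90.
Observation 22.5 falls in the class 10 – <15.
L = 10, CF = 22, f = 11, h = 5.
P25 = 10 + ((22.5 − 22)/11)·5 = 10 + 0.227273 = 10.2273.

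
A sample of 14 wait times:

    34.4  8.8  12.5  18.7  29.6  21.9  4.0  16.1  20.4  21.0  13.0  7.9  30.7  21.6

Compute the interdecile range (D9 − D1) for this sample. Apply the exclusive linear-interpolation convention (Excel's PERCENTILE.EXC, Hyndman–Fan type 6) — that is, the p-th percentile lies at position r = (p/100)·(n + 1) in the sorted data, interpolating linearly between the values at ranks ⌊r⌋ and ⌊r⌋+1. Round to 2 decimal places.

Sorted: 4.0, 7.9, 8.8, 12.5, 13.0, 16.1, 18.7, 20.4, 21.0, 21.6, 21.9, 29.6, 30.7, 34.4.
n = 14.
P10: r = 1.5; ranks 1–2 are 4.0, 7.9; interpolating gives 5.95.
P90: r = 13.5; ranks 13–14 are 30.7, 34.4; interpolating gives 32.55.
Difference: 32.55 − 5.95 = 26.6.

26.60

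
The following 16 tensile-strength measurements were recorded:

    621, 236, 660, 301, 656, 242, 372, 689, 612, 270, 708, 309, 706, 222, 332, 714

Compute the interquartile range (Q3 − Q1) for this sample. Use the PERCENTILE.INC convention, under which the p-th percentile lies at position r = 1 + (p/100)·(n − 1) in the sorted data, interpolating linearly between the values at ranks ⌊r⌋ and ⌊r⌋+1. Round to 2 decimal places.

374.00

Sorted: 222, 236, 242, 270, 301, 309, 332, 372, 612, 621, 656, 660, 689, 706, 708, 714.
n = 16.
P25: r = 4.75; ranks 4–5 are 270, 301; interpolating gives 293.25.
P75: r = 12.25; ranks 12–13 are 660, 689; interpolating gives 667.25.
Difference: 667.25 − 293.25 = 374.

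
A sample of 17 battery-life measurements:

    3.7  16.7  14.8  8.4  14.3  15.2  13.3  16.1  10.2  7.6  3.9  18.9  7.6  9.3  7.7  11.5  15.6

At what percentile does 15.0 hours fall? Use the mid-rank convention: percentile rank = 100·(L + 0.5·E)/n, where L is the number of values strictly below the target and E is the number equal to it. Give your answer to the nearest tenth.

Sorted: 3.7, 3.9, 7.6, 7.6, 7.7, 8.4, 9.3, 10.2, 11.5, 13.3, 14.3, 14.8, 15.2, 15.6, 16.1, 16.7, 18.9.
Count below 15.0: L = 12; count equal: E = 0; n = 17.
Percentile rank = 100·(12 + 0.5·0)/17 = 100·12/17 = 70.59.

70.6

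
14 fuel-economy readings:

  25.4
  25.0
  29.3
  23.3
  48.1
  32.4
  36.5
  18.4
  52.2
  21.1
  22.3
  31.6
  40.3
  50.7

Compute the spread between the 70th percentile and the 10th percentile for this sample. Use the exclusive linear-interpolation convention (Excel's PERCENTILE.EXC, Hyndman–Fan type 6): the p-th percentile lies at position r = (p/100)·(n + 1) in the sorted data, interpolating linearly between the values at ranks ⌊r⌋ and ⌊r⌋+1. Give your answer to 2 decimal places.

Sorted: 18.4, 21.1, 22.3, 23.3, 25.0, 25.4, 29.3, 31.6, 32.4, 36.5, 40.3, 48.1, 50.7, 52.2.
n = 14.
P10: r = 1.5; ranks 1–2 are 18.4, 21.1; interpolating gives 19.75.
P70: r = 10.5; ranks 10–11 are 36.5, 40.3; interpolating gives 38.4.
Difference: 38.4 − 19.75 = 18.65.

18.65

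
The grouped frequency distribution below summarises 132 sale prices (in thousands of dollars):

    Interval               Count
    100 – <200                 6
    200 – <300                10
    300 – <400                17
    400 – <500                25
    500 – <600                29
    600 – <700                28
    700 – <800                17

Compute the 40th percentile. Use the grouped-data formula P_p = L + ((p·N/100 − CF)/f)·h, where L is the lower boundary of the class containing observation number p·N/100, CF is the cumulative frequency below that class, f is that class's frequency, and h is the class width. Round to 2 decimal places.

479.20

N = 132; target position k = 40/100 · 132 = 52.8.
Cumulative frequencies: 6, 16, 33, 58, 87, 115, 132.
Observation 52.8 falls in the class 400 – <500.
L = 400, CF = 33, f = 25, h = 100.
P40 = 400 + ((52.8 − 33)/25)·100 = 400 + 79.2 = 479.2.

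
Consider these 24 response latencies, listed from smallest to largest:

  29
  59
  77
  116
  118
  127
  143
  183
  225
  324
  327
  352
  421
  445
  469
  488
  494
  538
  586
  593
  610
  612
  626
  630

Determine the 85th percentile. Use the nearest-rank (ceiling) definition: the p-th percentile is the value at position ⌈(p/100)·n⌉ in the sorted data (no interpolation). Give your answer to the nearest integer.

610

n = 24.
Position = ⌈85/100 · 24⌉ = ⌈20.4⌉ = 21.
The value at rank 21 is 610.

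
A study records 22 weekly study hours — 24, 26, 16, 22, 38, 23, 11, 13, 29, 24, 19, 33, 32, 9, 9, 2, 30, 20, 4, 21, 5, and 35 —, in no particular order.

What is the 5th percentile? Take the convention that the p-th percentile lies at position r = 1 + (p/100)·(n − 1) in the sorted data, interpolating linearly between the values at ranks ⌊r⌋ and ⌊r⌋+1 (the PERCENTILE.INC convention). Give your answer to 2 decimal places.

4.05

Sorted: 2, 4, 5, 9, 9, 11, 13, 16, 19, 20, 21, 22, 23, 24, 24, 26, 29, 30, 32, 33, 35, 38.
n = 22.
r = 1 + (5/100)·(22 − 1) = 1 + 1.05 = 2.05.
Rank 2 is 4 and rank 3 is 5.
Interpolate: 4 + 0.05·(5 − 4) = 4 + 0.05·1 = 4.05.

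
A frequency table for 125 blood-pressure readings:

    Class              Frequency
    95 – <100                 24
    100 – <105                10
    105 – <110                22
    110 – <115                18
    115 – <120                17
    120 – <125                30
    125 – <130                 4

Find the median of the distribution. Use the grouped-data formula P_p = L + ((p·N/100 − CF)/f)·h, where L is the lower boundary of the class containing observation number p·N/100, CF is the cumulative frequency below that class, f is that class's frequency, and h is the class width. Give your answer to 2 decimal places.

111.81

N = 125; target position k = 50/100 · 125 = 62.5.
Cumulative frequencies: 24, 34, 56, 74, 91, 121, 125.
Observation 62.5 falls in the class 110 – <115.
L = 110, CF = 56, f = 18, h = 5.
P50 = 110 + ((62.5 − 56)/18)·5 = 110 + 1.80556 = 111.806.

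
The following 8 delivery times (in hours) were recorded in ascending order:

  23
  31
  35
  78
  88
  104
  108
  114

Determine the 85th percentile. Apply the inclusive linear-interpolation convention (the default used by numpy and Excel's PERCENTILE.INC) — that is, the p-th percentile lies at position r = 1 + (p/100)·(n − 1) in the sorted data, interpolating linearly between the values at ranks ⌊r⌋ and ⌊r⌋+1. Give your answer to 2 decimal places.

107.80

n = 8.
r = 1 + (85/100)·(8 − 1) = 1 + 5.95 = 6.95.
Rank 6 is 104 and rank 7 is 108.
Interpolate: 104 + 0.95·(108 − 104) = 104 + 0.95·4 = 107.8.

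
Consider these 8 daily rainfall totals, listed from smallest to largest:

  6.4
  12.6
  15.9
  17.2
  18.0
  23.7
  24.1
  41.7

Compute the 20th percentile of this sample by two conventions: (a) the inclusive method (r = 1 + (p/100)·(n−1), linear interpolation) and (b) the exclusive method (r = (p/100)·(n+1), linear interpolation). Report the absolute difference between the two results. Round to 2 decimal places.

n = 8.
(a) r = 2.4; between ranks 2 (12.6) and 3 (15.9): 13.92.
(b) r = 1.8; between ranks 1 (6.4) and 2 (12.6): 11.36.
|13.92 − 11.36| = 2.56.

2.56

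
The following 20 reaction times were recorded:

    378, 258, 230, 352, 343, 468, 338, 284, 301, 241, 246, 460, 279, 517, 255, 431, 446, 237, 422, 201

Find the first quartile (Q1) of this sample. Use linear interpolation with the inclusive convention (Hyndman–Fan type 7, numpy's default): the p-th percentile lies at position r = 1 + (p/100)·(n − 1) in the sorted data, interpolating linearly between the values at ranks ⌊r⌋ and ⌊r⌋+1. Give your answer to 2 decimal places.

Sorted: 201, 230, 237, 241, 246, 255, 258, 279, 284, 301, 338, 343, 352, 378, 422, 431, 446, 460, 468, 517.
n = 20.
r = 1 + (25/100)·(20 − 1) = 1 + 4.75 = 5.75.
Rank 5 is 246 and rank 6 is 255.
Interpolate: 246 + 0.75·(255 − 246) = 246 + 0.75·9 = 252.75.

252.75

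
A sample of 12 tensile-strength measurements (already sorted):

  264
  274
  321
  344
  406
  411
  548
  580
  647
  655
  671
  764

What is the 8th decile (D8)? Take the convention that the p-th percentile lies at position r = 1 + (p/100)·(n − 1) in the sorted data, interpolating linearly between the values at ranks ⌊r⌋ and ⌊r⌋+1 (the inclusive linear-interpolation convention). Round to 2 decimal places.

n = 12.
r = 1 + (80/100)·(12 − 1) = 1 + 8.8 = 9.8.
Rank 9 is 647 and rank 10 is 655.
Interpolate: 647 + 0.8·(655 − 647) = 647 + 0.8·8 = 653.4.

653.40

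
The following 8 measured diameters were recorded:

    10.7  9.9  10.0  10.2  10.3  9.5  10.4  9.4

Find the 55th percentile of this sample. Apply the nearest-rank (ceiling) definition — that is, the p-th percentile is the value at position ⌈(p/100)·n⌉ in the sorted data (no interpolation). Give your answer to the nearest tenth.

Sorted: 9.4, 9.5, 9.9, 10.0, 10.2, 10.3, 10.4, 10.7.
n = 8.
Position = ⌈55/100 · 8⌉ = ⌈4.4⌉ = 5.
The value at rank 5 is 10.2.

10.2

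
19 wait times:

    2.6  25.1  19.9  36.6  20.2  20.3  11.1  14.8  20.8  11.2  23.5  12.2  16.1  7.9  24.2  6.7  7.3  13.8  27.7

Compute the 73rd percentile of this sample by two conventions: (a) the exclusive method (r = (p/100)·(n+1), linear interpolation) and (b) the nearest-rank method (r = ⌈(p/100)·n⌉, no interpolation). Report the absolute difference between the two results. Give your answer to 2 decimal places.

1.62

Sorted: 2.6, 6.7, 7.3, 7.9, 11.1, 11.2, 12.2, 13.8, 14.8, 16.1, 19.9, 20.2, 20.3, 20.8, 23.5, 24.2, 25.1, 27.7, 36.6.
n = 19.
(a) r = 14.6; between ranks 14 (20.8) and 15 (23.5): 22.42.
(b) the nearest-rank method: rank 14 → 20.8.
|22.42 − 20.8| = 1.62.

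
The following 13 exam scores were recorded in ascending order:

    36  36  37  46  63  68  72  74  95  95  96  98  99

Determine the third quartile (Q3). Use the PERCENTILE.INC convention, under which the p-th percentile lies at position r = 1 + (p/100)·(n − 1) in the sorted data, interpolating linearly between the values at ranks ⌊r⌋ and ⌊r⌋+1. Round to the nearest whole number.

95

n = 13.
r = 1 + (75/100)·(13 − 1) = 1 + 9 = 10.
r is an integer, so P75 is the value at rank 10: 95.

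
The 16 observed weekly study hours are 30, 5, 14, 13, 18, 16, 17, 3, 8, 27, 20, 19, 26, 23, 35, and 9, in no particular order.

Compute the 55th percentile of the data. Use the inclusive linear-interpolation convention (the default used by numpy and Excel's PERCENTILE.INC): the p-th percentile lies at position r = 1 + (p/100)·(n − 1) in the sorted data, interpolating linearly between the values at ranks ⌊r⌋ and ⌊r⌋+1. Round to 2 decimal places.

18.25

Sorted: 3, 5, 8, 9, 13, 14, 16, 17, 18, 19, 20, 23, 26, 27, 30, 35.
n = 16.
r = 1 + (55/100)·(16 − 1) = 1 + 8.25 = 9.25.
Rank 9 is 18 and rank 10 is 19.
Interpolate: 18 + 0.25·(19 − 18) = 18 + 0.25·1 = 18.25.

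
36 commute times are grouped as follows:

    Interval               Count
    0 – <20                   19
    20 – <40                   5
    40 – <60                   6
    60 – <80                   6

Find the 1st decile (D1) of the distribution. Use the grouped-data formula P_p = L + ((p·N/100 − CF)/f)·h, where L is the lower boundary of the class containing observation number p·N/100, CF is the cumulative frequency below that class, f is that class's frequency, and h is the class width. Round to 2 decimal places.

3.79

N = 36; target position k = 10/100 · 36 = 3.6.
Cumulative frequencies: 19, 24, 30, 36.
Observation 3.6 falls in the class 0 – <20.
L = 0, CF = 0, f = 19, h = 20.
P10 = 0 + ((3.6 − 0)/19)·20 = 0 + 3.78947 = 3.78947.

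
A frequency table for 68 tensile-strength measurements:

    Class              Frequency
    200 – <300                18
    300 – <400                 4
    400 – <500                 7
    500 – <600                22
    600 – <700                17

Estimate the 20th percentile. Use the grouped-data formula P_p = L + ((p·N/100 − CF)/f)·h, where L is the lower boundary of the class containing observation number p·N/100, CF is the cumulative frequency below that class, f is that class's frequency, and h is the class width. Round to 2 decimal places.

N = 68; target position k = 20/100 · 68 = 13.6.
Cumulative frequencies: 18, 22, 29, 51, 68.
Observation 13.6 falls in the class 200 – <300.
L = 200, CF = 0, f = 18, h = 100.
P20 = 200 + ((13.6 − 0)/18)·100 = 200 + 75.5556 = 275.556.

275.56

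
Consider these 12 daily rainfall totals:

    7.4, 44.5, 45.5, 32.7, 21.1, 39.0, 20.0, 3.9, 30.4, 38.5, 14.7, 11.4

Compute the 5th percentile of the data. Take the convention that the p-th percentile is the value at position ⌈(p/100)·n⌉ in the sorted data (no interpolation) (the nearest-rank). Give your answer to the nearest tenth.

3.9

Sorted: 3.9, 7.4, 11.4, 14.7, 20.0, 21.1, 30.4, 32.7, 38.5, 39.0, 44.5, 45.5.
n = 12.
Position = ⌈5/100 · 12⌉ = ⌈0.6⌉ = 1.
The value at rank 1 is 3.9.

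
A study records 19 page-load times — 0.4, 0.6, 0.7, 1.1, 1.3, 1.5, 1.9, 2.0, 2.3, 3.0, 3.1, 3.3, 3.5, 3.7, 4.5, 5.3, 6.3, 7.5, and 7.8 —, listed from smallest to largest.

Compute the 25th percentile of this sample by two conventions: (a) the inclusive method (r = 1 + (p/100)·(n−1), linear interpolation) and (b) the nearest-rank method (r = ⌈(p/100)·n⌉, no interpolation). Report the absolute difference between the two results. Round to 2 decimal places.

0.10

n = 19.
(a) r = 5.5; between ranks 5 (1.3) and 6 (1.5): 1.4.
(b) the nearest-rank method: rank 5 → 1.3.
|1.4 − 1.3| = 0.1.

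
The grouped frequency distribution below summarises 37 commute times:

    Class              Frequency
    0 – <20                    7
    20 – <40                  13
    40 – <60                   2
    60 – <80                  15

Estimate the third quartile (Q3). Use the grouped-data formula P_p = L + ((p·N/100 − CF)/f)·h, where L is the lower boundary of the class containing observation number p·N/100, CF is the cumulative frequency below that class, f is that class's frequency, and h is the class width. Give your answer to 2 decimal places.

N = 37; target position k = 75/100 · 37 = 27.75.
Cumulative frequencies: 7, 20, 22, 37.
Observation 27.75 falls in the class 60 – <80.
L = 60, CF = 22, f = 15, h = 20.
P75 = 60 + ((27.75 − 22)/15)·20 = 60 + 7.66667 = 67.6667.

67.67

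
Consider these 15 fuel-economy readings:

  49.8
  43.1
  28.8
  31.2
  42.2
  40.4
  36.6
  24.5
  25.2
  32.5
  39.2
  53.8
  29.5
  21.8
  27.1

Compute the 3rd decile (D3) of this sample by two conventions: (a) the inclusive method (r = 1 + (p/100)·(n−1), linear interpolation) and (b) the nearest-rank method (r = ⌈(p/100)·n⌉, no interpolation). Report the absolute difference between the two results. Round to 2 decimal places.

0.14

Sorted: 21.8, 24.5, 25.2, 27.1, 28.8, 29.5, 31.2, 32.5, 36.6, 39.2, 40.4, 42.2, 43.1, 49.8, 53.8.
n = 15.
(a) r = 5.2; between ranks 5 (28.8) and 6 (29.5): 28.94.
(b) the nearest-rank method: rank 5 → 28.8.
|28.94 − 28.8| = 0.14.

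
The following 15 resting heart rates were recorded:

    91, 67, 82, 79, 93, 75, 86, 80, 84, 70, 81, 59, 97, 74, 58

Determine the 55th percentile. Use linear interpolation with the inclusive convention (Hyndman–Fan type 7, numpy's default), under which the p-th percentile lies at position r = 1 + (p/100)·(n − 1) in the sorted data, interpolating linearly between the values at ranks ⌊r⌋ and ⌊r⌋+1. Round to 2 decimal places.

80.70

Sorted: 58, 59, 67, 70, 74, 75, 79, 80, 81, 82, 84, 86, 91, 93, 97.
n = 15.
r = 1 + (55/100)·(15 − 1) = 1 + 7.7 = 8.7.
Rank 8 is 80 and rank 9 is 81.
Interpolate: 80 + 0.7·(81 − 80) = 80 + 0.7·1 = 80.7.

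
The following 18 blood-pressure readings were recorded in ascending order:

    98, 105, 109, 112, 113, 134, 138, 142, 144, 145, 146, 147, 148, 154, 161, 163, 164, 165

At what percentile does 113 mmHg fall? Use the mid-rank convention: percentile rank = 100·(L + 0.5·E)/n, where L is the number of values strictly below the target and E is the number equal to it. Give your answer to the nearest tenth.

Count below 113: L = 4; count equal: E = 1; n = 18.
Percentile rank = 100·(4 + 0.5·1)/18 = 100·4.5/18 = 25.

25.0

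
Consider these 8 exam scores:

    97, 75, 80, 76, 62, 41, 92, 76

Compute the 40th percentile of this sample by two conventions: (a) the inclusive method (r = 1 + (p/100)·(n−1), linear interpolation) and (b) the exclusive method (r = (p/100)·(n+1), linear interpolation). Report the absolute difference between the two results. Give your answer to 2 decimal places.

Sorted: 41, 62, 75, 76, 76, 80, 92, 97.
n = 8.
(a) r = 3.8; between ranks 3 (75) and 4 (76): 75.8.
(b) r = 3.6; between ranks 3 (75) and 4 (76): 75.6.
|75.8 − 75.6| = 0.2.

0.20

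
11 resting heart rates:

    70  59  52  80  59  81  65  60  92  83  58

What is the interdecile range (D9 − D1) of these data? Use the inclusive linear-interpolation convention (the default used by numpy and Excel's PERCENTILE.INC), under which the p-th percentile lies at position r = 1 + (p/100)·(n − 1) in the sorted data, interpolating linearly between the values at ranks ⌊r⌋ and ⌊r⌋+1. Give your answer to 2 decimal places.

Sorted: 52, 58, 59, 59, 60, 65, 70, 80, 81, 83, 92.
n = 11.
P10: r = 2 (integer) → 58.
P90: r = 10 (integer) → 83.
Difference: 83 − 58 = 25.

25.00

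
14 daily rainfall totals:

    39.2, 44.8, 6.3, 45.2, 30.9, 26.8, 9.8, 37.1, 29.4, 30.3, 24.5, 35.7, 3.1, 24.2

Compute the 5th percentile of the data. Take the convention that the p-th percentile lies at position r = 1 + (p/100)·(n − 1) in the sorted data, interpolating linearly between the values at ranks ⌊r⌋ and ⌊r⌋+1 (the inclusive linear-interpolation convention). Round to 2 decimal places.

Sorted: 3.1, 6.3, 9.8, 24.2, 24.5, 26.8, 29.4, 30.3, 30.9, 35.7, 37.1, 39.2, 44.8, 45.2.
n = 14.
r = 1 + (5/100)·(14 − 1) = 1 + 0.65 = 1.65.
Rank 1 is 3.1 and rank 2 is 6.3.
Interpolate: 3.1 + 0.65·(6.3 − 3.1) = 3.1 + 0.65·3.2 = 5.18.

5.18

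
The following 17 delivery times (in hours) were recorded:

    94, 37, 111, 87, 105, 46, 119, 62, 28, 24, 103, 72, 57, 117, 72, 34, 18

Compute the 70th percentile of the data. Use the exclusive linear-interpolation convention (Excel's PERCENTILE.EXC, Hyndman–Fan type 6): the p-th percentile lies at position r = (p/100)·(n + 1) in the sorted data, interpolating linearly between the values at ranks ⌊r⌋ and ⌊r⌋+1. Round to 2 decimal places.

99.40

Sorted: 18, 24, 28, 34, 37, 46, 57, 62, 72, 72, 87, 94, 103, 105, 111, 117, 119.
n = 17.
r = (70/100)·(17 + 1) = 12.6.
Rank 12 is 94 and rank 13 is 103.
Interpolate: 94 + 0.6·(103 − 94) = 94 + 0.6·9 = 99.4.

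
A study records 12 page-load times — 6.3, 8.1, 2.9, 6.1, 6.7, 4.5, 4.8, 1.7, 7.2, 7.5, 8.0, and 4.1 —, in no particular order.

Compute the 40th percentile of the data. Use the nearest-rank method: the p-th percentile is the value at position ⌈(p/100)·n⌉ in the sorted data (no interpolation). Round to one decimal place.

Sorted: 1.7, 2.9, 4.1, 4.5, 4.8, 6.1, 6.3, 6.7, 7.2, 7.5, 8.0, 8.1.
n = 12.
Position = ⌈40/100 · 12⌉ = ⌈4.8⌉ = 5.
The value at rank 5 is 4.8.

4.8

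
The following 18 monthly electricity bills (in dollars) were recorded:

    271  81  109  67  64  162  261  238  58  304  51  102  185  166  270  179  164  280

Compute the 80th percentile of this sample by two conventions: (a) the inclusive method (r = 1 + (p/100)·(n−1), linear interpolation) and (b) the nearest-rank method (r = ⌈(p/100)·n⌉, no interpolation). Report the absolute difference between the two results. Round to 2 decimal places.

3.60

Sorted: 51, 58, 64, 67, 81, 102, 109, 162, 164, 166, 179, 185, 238, 261, 270, 271, 280, 304.
n = 18.
(a) r = 14.6; between ranks 14 (261) and 15 (270): 266.4.
(b) the nearest-rank method: rank 15 → 270.
|266.4 − 270| = 3.6.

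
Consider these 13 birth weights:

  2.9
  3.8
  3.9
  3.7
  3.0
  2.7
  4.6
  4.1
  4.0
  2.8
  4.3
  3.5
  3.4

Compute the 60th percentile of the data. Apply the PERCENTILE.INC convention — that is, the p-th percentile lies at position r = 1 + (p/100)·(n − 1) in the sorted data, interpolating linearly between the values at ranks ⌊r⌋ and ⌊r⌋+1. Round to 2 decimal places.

Sorted: 2.7, 2.8, 2.9, 3.0, 3.4, 3.5, 3.7, 3.8, 3.9, 4.0, 4.1, 4.3, 4.6.
n = 13.
r = 1 + (60/100)·(13 − 1) = 1 + 7.2 = 8.2.
Rank 8 is 3.8 and rank 9 is 3.9.
Interpolate: 3.8 + 0.2·(3.9 − 3.8) = 3.8 + 0.2·0.1 = 3.82.

3.82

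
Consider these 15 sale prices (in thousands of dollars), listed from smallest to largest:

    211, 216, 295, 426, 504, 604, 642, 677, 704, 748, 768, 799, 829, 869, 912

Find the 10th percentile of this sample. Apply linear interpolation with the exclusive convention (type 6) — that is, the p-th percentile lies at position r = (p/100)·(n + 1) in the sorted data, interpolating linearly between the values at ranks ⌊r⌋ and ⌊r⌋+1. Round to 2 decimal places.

n = 15.
r = (10/100)·(15 + 1) = 1.6.
Rank 1 is 211 and rank 2 is 216.
Interpolate: 211 + 0.6·(216 − 211) = 211 + 0.6·5 = 214.

214.00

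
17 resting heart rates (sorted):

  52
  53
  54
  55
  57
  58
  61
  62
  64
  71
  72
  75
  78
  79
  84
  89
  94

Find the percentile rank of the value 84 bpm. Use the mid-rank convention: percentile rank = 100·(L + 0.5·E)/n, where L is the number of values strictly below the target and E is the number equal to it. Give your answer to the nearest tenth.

Count below 84: L = 14; count equal: E = 1; n = 17.
Percentile rank = 100·(14 + 0.5·1)/17 = 100·14.5/17 = 85.29.

85.3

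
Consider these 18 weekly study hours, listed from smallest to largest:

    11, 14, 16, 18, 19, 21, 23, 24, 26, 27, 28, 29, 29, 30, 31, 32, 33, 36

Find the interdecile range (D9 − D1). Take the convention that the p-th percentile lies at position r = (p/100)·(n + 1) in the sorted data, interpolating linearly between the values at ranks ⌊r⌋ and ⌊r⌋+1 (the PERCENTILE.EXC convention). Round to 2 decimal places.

n = 18.
P10: r = 1.9; ranks 1–2 are 11, 14; interpolating gives 13.7.
P90: r = 17.1; ranks 17–18 are 33, 36; interpolating gives 33.3.
Difference: 33.3 − 13.7 = 19.6.

19.60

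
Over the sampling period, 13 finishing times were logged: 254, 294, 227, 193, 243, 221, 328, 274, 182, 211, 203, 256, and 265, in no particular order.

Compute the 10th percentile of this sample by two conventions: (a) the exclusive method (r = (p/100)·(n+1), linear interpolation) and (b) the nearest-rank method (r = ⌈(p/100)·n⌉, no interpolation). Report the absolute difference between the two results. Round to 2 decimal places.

Sorted: 182, 193, 203, 211, 221, 227, 243, 254, 256, 265, 274, 294, 328.
n = 13.
(a) r = 1.4; between ranks 1 (182) and 2 (193): 186.4.
(b) the nearest-rank method: rank 2 → 193.
|186.4 − 193| = 6.6.

6.60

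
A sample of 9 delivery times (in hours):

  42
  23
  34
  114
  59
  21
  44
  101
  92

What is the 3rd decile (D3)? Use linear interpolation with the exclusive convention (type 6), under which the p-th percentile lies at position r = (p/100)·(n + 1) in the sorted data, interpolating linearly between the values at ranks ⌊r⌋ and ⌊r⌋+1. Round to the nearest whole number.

34

Sorted: 21, 23, 34, 42, 44, 59, 92, 101, 114.
n = 9.
r = (30/100)·(9 + 1) = 3.
r is an integer, so P30 is the value at rank 3: 34.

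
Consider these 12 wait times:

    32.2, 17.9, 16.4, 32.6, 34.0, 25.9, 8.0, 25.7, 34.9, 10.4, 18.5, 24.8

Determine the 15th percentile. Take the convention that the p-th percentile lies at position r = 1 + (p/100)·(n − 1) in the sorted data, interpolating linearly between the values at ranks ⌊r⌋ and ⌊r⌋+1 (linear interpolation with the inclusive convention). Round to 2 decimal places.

14.30

Sorted: 8.0, 10.4, 16.4, 17.9, 18.5, 24.8, 25.7, 25.9, 32.2, 32.6, 34.0, 34.9.
n = 12.
r = 1 + (15/100)·(12 − 1) = 1 + 1.65 = 2.65.
Rank 2 is 10.4 and rank 3 is 16.4.
Interpolate: 10.4 + 0.65·(16.4 − 10.4) = 10.4 + 0.65·6 = 14.3.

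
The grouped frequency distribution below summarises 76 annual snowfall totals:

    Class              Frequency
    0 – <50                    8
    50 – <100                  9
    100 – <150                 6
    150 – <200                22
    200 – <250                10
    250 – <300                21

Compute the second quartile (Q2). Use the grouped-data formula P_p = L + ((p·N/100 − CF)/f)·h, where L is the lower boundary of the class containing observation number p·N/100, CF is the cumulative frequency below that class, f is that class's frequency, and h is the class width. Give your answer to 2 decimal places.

N = 76; target position k = 50/100 · 76 = 38.
Cumulative frequencies: 8, 17, 23, 45, 55, 76.
Observation 38 falls in the class 150 – <200.
L = 150, CF = 23, f = 22, h = 50.
P50 = 150 + ((38 − 23)/22)·50 = 150 + 34.0909 = 184.091.

184.09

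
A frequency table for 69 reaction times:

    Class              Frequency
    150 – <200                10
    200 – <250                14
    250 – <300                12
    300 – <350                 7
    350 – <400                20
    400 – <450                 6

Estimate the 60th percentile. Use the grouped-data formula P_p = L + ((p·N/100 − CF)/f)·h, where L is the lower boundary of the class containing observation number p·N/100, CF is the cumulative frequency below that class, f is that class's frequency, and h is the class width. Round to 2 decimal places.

338.57

N = 69; target position k = 60/100 · 69 = 41.4.
Cumulative frequencies: 10, 24, 36, 43, 63, 69.
Observation 41.4 falls in the class 300 – <350.
L = 300, CF = 36, f = 7, h = 50.
P60 = 300 + ((41.4 − 36)/7)·50 = 300 + 38.5714 = 338.571.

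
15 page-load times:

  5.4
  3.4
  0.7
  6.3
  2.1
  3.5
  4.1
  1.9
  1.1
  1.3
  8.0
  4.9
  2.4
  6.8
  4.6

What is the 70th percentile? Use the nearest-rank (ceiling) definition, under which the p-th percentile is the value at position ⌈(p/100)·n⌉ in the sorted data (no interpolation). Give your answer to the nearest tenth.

4.9

Sorted: 0.7, 1.1, 1.3, 1.9, 2.1, 2.4, 3.4, 3.5, 4.1, 4.6, 4.9, 5.4, 6.3, 6.8, 8.0.
n = 15.
Position = ⌈70/100 · 15⌉ = ⌈10.5⌉ = 11.
The value at rank 11 is 4.9.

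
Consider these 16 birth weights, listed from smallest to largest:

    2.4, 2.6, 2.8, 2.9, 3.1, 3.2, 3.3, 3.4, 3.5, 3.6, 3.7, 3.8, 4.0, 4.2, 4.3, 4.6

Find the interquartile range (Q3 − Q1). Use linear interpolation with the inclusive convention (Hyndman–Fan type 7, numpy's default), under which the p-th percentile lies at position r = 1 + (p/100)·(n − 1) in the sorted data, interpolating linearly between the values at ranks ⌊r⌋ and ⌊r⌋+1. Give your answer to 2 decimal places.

0.80

n = 16.
P25: r = 4.75; ranks 4–5 are 2.9, 3.1; interpolating gives 3.05.
P75: r = 12.25; ranks 12–13 are 3.8, 4.0; interpolating gives 3.85.
Difference: 3.85 − 3.05 = 0.8.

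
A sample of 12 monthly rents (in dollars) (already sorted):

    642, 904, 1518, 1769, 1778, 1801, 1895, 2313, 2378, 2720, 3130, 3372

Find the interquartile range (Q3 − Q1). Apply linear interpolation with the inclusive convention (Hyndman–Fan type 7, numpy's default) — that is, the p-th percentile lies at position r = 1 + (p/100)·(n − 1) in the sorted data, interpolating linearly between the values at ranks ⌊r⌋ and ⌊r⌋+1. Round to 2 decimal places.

757.25

n = 12.
P25: r = 3.75; ranks 3–4 are 1518, 1769; interpolating gives 1706.25.
P75: r = 9.25; ranks 9–10 are 2378, 2720; interpolating gives 2463.5.
Difference: 2463.5 − 1706.25 = 757.25.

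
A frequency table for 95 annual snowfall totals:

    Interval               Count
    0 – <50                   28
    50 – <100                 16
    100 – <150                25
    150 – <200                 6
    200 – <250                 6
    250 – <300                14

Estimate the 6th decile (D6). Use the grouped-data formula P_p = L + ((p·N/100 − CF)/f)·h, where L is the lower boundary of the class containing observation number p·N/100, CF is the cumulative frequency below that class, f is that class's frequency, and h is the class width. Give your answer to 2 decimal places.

N = 95; target position k = 60/100 · 95 = 57.
Cumulative frequencies: 28, 44, 69, 75, 81, 95.
Observation 57 falls in the class 100 – <150.
L = 100, CF = 44, f = 25, h = 50.
P60 = 100 + ((57 − 44)/25)·50 = 100 + 26 = 126.

126.00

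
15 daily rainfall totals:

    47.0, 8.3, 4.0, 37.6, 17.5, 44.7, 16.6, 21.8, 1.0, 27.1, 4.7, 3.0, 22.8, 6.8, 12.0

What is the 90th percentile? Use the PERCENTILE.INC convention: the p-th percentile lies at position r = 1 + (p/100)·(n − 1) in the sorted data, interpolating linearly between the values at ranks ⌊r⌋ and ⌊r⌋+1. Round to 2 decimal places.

41.86

Sorted: 1.0, 3.0, 4.0, 4.7, 6.8, 8.3, 12.0, 16.6, 17.5, 21.8, 22.8, 27.1, 37.6, 44.7, 47.0.
n = 15.
r = 1 + (90/100)·(15 − 1) = 1 + 12.6 = 13.6.
Rank 13 is 37.6 and rank 14 is 44.7.
Interpolate: 37.6 + 0.6·(44.7 − 37.6) = 37.6 + 0.6·7.1 = 41.86.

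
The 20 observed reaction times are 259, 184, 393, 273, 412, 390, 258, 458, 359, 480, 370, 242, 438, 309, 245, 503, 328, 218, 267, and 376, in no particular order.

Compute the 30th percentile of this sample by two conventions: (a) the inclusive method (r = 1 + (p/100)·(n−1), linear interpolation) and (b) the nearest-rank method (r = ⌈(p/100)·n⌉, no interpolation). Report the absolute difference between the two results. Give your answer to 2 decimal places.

Sorted: 184, 218, 242, 245, 258, 259, 267, 273, 309, 328, 359, 370, 376, 390, 393, 412, 438, 458, 480, 503.
n = 20.
(a) r = 6.7; between ranks 6 (259) and 7 (267): 264.6.
(b) the nearest-rank method: rank 6 → 259.
|264.6 − 259| = 5.6.

5.60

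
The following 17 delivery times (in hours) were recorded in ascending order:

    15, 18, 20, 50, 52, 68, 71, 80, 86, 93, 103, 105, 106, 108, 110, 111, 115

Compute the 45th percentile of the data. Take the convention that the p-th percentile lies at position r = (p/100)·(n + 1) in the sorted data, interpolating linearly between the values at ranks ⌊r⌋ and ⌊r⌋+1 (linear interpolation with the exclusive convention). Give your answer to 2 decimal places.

n = 17.
r = (45/100)·(17 + 1) = 8.1.
Rank 8 is 80 and rank 9 is 86.
Interpolate: 80 + 0.1·(86 − 80) = 80 + 0.1·6 = 80.6.

80.60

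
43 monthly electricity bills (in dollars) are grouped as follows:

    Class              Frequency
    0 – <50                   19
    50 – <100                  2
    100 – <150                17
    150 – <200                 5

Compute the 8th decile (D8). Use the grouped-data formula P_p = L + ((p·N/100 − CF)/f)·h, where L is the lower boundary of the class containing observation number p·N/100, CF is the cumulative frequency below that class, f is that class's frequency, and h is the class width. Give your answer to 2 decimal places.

139.41

N = 43; target position k = 80/100 · 43 = 34.4.
Cumulative frequencies: 19, 21, 38, 43.
Observation 34.4 falls in the class 100 – <150.
L = 100, CF = 21, f = 17, h = 50.
P80 = 100 + ((34.4 − 21)/17)·50 = 100 + 39.4118 = 139.412.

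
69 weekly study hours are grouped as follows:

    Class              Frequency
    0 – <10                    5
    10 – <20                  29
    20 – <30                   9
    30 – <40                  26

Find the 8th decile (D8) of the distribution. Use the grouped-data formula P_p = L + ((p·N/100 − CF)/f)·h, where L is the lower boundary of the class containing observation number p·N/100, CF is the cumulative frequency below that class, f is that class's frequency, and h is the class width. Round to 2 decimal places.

N = 69; target position k = 80/100 · 69 = 55.2.
Cumulative frequencies: 5, 34, 43, 69.
Observation 55.2 falls in the class 30 – <40.
L = 30, CF = 43, f = 26, h = 10.
P80 = 30 + ((55.2 − 43)/26)·10 = 30 + 4.69231 = 34.6923.

34.69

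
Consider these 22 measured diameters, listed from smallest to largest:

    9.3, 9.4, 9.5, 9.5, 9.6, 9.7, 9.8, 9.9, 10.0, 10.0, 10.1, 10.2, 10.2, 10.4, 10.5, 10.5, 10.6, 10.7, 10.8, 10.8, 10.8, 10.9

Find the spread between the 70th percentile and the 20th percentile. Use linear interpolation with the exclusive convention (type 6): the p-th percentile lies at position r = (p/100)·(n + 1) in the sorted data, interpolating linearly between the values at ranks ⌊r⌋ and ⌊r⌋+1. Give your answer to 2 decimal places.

n = 22.
P20: r = 4.6; ranks 4–5 are 9.5, 9.6; interpolating gives 9.56.
P70: r = 16.1; ranks 16–17 are 10.5, 10.6; interpolating gives 10.51.
Difference: 10.51 − 9.56 = 0.95.

0.95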